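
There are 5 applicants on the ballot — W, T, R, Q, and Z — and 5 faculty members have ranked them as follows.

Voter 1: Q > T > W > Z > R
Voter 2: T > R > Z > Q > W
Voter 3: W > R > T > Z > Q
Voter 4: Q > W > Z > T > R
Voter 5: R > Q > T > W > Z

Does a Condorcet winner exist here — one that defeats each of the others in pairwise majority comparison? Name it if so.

Head-to-head results (5 voters total):
W vs T: T wins 3–2.
W vs R: W wins 3–2.
W vs Q: Q wins 4–1.
W vs Z: W wins 4–1.
T vs R: T wins 3–2.
T vs Q: Q wins 3–2.
T vs Z: T wins 4–1.
R vs Q: R wins 3–2.
R vs Z: R wins 3–2.
Q vs Z: Q wins 3–2.
No candidate beats all others: W beats R beats Q beats W, a majority cycle.

None — there is no Condorcet winner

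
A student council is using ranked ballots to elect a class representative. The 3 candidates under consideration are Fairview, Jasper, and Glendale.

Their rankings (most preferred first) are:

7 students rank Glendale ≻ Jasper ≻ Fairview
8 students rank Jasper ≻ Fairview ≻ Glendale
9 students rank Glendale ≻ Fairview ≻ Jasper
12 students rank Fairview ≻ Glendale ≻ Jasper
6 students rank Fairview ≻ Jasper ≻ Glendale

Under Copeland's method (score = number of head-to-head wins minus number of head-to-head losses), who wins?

Fairview

Pairwise results:
  Fairview vs Jasper: Fairview wins 27–15.
  Fairview vs Glendale: Fairview wins 26–16.
  Jasper vs Glendale: Glendale wins 28–14.
Copeland scores (wins − losses):
  Fairview: 2 − 0 = 2
  Jasper: 0 − 2 = -2
  Glendale: 1 − 1 = 0
Fairview has the best Copeland score.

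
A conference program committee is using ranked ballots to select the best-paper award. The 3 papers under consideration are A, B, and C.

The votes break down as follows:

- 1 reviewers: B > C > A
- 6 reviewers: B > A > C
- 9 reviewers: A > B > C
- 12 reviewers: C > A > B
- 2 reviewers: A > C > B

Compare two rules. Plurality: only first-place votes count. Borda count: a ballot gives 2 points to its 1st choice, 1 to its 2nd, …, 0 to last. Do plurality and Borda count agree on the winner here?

No

Plurality first-place counts: A 11, B 7, C 12 → C.
Borda totals: A 40, B 23, C 27 → A.
The two rules disagree: plurality picks C, Borda picks A.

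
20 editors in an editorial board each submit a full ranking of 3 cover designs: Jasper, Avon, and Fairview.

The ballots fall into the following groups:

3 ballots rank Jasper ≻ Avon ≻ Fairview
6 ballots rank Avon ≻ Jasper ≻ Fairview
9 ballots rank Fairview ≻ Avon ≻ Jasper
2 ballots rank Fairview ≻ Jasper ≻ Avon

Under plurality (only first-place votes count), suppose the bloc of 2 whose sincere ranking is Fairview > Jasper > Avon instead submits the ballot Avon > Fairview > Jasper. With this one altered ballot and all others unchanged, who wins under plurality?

Fairview

First-place totals with the altered ballot: Jasper 3, Avon 8, Fairview 9.
The winner is unchanged: still Fairview.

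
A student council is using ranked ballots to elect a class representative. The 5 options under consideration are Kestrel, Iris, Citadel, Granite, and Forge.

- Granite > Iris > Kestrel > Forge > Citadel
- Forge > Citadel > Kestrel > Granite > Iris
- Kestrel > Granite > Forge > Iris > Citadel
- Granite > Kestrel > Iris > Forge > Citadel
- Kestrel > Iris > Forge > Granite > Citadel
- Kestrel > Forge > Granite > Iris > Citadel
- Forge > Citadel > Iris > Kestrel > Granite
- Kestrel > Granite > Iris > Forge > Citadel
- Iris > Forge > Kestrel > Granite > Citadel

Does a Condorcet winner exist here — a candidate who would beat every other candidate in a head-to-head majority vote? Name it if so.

Head-to-head results (9 voters total):
Kestrel vs Iris: Kestrel wins 6–3.
Kestrel vs Citadel: Kestrel wins 7–2.
Kestrel vs Granite: Kestrel wins 7–2.
Kestrel vs Forge: Kestrel wins 6–3.
Iris vs Citadel: Iris wins 7–2.
Iris vs Granite: Granite wins 6–3.
Iris vs Forge: Iris wins 5–4.
Citadel vs Granite: Granite wins 7–2.
Citadel vs Forge: Forge wins 9–0.
Granite vs Forge: Forge wins 5–4.
Kestrel beats each rival — Iris (6–3), Citadel (7–2), Granite (7–2), Forge (6–3) — so Kestrel is the Condorcet winner.

Kestrel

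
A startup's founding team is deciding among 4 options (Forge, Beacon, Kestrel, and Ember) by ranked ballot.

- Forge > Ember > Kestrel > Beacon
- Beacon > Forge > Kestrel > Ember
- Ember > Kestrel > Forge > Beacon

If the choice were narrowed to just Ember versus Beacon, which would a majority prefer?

Ballots ranking Ember above Beacon: 2.
Ballots ranking Beacon above Ember: 1.
Ember wins the head-to-head, 2–1.

Ember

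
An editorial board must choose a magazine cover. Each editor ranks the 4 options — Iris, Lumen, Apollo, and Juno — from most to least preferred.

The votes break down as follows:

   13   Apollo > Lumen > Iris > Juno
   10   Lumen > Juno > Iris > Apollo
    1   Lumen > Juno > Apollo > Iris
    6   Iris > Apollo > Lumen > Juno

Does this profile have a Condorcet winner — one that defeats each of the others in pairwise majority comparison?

No

Head-to-head results (30 voters total):
Iris vs Lumen: Lumen wins 24–6.
Iris vs Apollo: Iris wins 16–14.
Iris vs Juno: Iris wins 19–11.
Lumen vs Apollo: Apollo wins 19–11.
Lumen vs Juno: Lumen wins 30–0.
Apollo vs Juno: Apollo wins 19–11.
No candidate beats all others: Iris beats Apollo beats Lumen beats Iris, a majority cycle.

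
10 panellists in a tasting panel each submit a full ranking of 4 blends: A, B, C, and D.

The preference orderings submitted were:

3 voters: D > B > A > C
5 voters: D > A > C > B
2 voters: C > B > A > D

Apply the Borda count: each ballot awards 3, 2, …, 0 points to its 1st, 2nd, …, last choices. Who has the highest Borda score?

D

Borda scores:
  A: 3·1 + 5·2 + 2·1 = 15
  B: 3·2 + 5·0 + 2·2 = 10
  C: 3·0 + 5·1 + 2·3 = 11
  D: 3·3 + 5·3 + 2·0 = 24
D has the highest total.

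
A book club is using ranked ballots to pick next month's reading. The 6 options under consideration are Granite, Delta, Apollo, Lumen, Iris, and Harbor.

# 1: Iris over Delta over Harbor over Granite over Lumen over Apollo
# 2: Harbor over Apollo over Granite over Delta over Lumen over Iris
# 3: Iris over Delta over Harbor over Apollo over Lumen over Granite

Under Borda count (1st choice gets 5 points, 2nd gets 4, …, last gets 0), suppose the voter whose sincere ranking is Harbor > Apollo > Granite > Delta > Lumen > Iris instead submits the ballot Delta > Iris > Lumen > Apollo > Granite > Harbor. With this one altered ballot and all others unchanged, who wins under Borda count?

Iris

Borda totals with the altered ballot: Granite 3, Delta 13, Apollo 4, Lumen 5, Iris 14, Harbor 6.
The switch changes the winner from Harbor to Iris.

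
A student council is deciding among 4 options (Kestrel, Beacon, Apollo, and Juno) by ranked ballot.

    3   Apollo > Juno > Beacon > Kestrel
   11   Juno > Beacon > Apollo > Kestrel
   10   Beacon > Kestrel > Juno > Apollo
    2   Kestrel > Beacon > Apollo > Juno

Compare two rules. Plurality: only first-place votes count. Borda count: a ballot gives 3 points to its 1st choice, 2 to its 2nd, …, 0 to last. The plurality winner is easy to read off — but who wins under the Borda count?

Plurality first-place counts: Kestrel 2, Beacon 10, Apollo 3, Juno 11 → Juno.
Borda totals: Kestrel 26, Beacon 59, Apollo 22, Juno 49 → Beacon.

Beacon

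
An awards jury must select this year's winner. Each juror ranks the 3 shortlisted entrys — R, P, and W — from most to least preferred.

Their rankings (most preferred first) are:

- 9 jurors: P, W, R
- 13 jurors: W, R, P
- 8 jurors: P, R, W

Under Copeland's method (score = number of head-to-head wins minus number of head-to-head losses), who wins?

Pairwise results:
  R vs P: P wins 17–13.
  R vs W: W wins 22–8.
  P vs W: P wins 17–13.
Copeland scores (wins − losses):
  R: 0 − 2 = -2
  P: 2 − 0 = 2
  W: 1 − 1 = 0
P has the best Copeland score.

P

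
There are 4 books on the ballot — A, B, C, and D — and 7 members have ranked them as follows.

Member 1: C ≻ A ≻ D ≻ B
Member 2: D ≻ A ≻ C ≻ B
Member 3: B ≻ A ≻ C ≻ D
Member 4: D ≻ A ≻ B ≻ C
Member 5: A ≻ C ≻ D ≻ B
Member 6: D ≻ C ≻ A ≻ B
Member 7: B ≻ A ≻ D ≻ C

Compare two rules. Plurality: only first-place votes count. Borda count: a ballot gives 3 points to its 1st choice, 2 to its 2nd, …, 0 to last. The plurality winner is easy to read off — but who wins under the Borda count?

Plurality first-place counts: A 1, B 2, C 1, D 3 → D.
Borda totals: A 14, B 7, C 9, D 12 → A.

A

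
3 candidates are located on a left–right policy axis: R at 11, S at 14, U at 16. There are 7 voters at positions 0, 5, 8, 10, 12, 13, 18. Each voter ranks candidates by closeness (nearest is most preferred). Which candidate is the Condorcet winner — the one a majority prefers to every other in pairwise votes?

R

With single-peaked preferences on a line, the Condorcet winner is the candidate closest to the median voter.
The median voter (position 10) is closest to R at 11.
Check: R vs U — voters closer to R: 6 of 7.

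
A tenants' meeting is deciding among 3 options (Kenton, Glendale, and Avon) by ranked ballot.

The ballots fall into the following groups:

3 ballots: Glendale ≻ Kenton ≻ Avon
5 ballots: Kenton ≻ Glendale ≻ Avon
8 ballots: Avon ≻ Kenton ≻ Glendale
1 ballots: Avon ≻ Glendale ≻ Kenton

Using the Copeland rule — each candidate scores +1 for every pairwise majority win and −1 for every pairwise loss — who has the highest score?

Avon

Pairwise results:
  Kenton vs Glendale: Kenton wins 13–4.
  Kenton vs Avon: Avon wins 9–8.
  Glendale vs Avon: Avon wins 9–8.
Copeland scores (wins − losses):
  Kenton: 1 − 1 = 0
  Glendale: 0 − 2 = -2
  Avon: 2 − 0 = 2
Avon has the best Copeland score.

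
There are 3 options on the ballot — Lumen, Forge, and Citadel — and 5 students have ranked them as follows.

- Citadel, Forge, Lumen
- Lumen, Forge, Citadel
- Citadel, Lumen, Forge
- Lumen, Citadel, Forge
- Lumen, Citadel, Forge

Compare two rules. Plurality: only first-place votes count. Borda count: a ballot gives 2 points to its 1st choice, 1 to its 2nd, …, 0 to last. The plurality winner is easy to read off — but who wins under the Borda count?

Plurality first-place counts: Lumen 3, Forge 0, Citadel 2 → Lumen.
Borda totals: Lumen 7, Forge 2, Citadel 6 → Lumen.

Lumen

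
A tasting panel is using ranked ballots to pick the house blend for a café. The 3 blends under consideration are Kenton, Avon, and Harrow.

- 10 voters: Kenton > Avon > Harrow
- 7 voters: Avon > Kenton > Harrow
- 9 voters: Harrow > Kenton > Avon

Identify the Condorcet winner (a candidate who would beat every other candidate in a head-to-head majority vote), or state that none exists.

Head-to-head results (26 voters total):
Kenton vs Avon: Kenton wins 19–7.
Kenton vs Harrow: Kenton wins 17–9.
Avon vs Harrow: Avon wins 17–9.
Kenton beats each rival — Avon (19–7), Harrow (17–9) — so Kenton is the Condorcet winner.

Kenton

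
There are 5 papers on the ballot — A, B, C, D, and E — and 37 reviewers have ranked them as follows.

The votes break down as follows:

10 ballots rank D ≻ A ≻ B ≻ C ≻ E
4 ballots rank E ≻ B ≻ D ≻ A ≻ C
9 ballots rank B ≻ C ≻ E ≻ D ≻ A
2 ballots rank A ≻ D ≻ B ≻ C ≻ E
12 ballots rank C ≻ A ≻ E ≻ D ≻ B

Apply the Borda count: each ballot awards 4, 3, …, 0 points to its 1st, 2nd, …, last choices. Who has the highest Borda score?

C

Borda scores:
  A: 10·3 + 4·1 + 9·0 + 2·4 + 12·3 = 78
  B: 10·2 + 4·3 + 9·4 + 2·2 + 12·0 = 72
  C: 10·1 + 4·0 + 9·3 + 2·1 + 12·4 = 87
  D: 10·4 + 4·2 + 9·1 + 2·3 + 12·1 = 75
  E: 10·0 + 4·4 + 9·2 + 2·0 + 12·2 = 58
C has the highest total.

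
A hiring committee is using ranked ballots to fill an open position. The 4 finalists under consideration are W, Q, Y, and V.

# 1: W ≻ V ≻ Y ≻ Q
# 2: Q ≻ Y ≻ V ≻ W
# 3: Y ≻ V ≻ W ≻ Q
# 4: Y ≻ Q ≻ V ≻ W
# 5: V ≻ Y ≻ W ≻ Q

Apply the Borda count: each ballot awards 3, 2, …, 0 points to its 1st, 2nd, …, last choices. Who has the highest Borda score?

Y

Borda scores:
  W: 3 + 0 + 1 + 0 + 1 = 5
  Q: 0 + 3 + 0 + 2 + 0 = 5
  Y: 1 + 2 + 3 + 3 + 2 = 11
  V: 2 + 1 + 2 + 1 + 3 = 9
Y has the highest total.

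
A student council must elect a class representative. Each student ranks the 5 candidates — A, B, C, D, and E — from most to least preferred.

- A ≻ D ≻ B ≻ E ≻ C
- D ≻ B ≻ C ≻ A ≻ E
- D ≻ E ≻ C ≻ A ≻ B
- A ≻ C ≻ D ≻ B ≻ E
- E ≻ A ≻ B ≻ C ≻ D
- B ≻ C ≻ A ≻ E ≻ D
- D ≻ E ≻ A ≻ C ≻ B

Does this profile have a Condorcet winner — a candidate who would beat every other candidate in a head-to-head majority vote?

Head-to-head results (7 voters total):
A vs B: A wins 5–2.
A vs C: A wins 4–3.
A vs D: A wins 4–3.
A vs E: A wins 4–3.
B vs C: B wins 4–3.
B vs D: D wins 5–2.
B vs E: B wins 4–3.
C vs D: D wins 4–3.
C vs E: E wins 4–3.
D vs E: D wins 5–2.
A beats each rival — B (5–2), C (4–3), D (4–3), E (4–3) — so A is the Condorcet winner.

Yes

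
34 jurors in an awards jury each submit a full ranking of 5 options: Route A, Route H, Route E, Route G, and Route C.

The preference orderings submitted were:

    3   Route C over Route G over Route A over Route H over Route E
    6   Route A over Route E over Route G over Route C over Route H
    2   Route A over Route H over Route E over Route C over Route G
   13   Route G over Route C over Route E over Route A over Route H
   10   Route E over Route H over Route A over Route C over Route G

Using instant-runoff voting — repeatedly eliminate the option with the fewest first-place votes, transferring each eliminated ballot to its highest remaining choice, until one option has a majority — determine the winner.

Round 1: Route G 13, Route E 10, Route A 8, Route C 3, Route H 0. Route H has the fewest and is eliminated.
Round 2: Route G 13, Route E 10, Route A 8, Route C 3. Route C has the fewest and is eliminated.
Round 3: Route G 16, Route E 10, Route A 8. Route A has the fewest and is eliminated.
Round 4: Route E 18, Route G 16. Route E has a majority.

Route E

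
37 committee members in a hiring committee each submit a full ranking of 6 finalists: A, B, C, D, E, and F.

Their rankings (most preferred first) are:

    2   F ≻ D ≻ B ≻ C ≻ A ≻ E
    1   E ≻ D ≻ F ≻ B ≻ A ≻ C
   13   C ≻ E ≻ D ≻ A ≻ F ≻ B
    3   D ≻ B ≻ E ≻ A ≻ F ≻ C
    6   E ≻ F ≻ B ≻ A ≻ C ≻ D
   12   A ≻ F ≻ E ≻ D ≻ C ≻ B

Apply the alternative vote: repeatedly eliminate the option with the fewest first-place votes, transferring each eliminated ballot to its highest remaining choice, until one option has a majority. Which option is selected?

A

Round 1: C 13, A 12, E 7, D 3, F 2, B 0. B has the fewest and is eliminated.
Round 2: C 13, A 12, E 7, D 3, F 2. F has the fewest and is eliminated.
Round 3: C 13, A 12, E 7, D 5. D has the fewest and is eliminated.
Round 4: C 15, A 12, E 10. E has the fewest and is eliminated.
Round 5: A 22, C 15. A has a majority.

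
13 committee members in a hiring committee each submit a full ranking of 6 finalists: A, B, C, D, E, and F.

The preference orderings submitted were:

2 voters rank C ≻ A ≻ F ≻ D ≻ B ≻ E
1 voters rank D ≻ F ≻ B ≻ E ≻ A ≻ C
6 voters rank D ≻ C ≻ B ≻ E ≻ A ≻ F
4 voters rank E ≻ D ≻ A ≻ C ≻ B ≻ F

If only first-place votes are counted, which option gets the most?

First-place vote totals:
  A: 0
  B: 0
  C: 2
  D: 7
  E: 4
  F: 0
D has the most first-place votes.

D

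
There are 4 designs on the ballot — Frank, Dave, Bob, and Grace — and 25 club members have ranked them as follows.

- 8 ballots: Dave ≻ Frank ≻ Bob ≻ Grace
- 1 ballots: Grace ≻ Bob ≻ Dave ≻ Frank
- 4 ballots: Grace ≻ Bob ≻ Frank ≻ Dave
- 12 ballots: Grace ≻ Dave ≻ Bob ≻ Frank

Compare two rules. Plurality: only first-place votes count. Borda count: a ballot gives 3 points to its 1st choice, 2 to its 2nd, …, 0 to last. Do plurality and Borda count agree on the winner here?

Plurality first-place counts: Frank 0, Dave 8, Bob 0, Grace 17 → Grace.
Borda totals: Frank 20, Dave 49, Bob 30, Grace 51 → Grace.
The two rules agree on Grace.

Yes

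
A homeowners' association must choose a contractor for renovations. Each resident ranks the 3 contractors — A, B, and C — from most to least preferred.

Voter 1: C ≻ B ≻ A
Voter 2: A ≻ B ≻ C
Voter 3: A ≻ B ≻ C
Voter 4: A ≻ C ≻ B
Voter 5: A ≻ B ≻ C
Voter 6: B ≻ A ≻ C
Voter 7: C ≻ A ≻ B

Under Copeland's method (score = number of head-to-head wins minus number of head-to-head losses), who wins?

A

Pairwise results:
  A vs B: A wins 5–2.
  A vs C: A wins 5–2.
  B vs C: B wins 4–3.
Copeland scores (wins − losses):
  A: 2 − 0 = 2
  B: 1 − 1 = 0
  C: 0 − 2 = -2
A has the best Copeland score.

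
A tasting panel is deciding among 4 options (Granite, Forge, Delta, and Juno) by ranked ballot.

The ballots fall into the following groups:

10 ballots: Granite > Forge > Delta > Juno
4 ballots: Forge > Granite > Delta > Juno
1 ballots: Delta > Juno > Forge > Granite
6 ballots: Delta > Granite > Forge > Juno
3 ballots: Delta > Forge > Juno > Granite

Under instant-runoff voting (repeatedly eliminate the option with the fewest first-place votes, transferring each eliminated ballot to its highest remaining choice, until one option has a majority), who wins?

Round 1: Granite 10, Delta 10, Forge 4, Juno 0. Juno has the fewest and is eliminated.
Round 2: Granite 10, Delta 10, Forge 4. Forge has the fewest and is eliminated.
Round 3: Granite 14, Delta 10. Granite has a majority.

Granite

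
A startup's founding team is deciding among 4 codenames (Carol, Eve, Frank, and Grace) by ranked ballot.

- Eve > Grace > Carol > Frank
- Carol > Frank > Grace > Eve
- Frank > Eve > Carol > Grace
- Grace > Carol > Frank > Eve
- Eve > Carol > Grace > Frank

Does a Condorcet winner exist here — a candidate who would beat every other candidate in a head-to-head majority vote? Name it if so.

Head-to-head results (5 voters total):
Carol vs Eve: Eve wins 3–2.
Carol vs Frank: Carol wins 4–1.
Carol vs Grace: Carol wins 3–2.
Eve vs Frank: Frank wins 3–2.
Eve vs Grace: Eve wins 3–2.
Frank vs Grace: Grace wins 3–2.
No candidate beats all others: Carol beats Frank beats Eve beats Carol, a majority cycle.

There is no Condorcet winner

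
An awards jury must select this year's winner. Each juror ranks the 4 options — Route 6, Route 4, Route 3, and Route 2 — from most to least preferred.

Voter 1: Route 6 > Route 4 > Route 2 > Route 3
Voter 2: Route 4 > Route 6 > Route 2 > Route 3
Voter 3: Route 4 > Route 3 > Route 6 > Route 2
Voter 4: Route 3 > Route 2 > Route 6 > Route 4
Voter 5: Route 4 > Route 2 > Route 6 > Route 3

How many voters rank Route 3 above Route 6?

Ballots ranking Route 3 above Route 6: 2.
Ballots ranking Route 6 above Route 3: 3.
So 2 of 5 voters prefer Route 3 to Route 6.

2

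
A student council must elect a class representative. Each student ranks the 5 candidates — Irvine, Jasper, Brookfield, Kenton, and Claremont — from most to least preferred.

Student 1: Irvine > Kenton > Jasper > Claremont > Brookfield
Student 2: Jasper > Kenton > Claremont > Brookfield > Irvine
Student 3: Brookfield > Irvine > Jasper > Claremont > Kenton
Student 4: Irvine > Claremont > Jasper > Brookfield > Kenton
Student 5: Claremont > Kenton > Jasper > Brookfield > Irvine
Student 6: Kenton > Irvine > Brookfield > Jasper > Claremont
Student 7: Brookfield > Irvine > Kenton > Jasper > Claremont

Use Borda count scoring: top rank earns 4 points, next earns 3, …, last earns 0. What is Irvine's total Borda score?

17

Borda scores:
  Irvine: 4 + 0 + 3 + 4 + 0 + 3 + 3 = 17
  Jasper: 2 + 4 + 2 + 2 + 2 + 1 + 1 = 14
  Brookfield: 0 + 1 + 4 + 1 + 1 + 2 + 4 = 13
  Kenton: 3 + 3 + 0 + 0 + 3 + 4 + 2 = 15
  Claremont: 1 + 2 + 1 + 3 + 4 + 0 + 0 = 11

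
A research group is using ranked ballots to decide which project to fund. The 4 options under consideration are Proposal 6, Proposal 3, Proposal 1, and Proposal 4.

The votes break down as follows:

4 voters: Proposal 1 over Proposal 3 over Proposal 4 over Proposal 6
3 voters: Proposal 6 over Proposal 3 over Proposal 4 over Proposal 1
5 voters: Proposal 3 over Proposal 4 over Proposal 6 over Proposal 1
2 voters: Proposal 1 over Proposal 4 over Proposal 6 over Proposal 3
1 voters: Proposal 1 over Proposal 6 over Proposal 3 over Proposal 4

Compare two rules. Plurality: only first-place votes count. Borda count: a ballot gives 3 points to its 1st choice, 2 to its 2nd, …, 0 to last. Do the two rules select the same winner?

No

Plurality first-place counts: Proposal 6 3, Proposal 3 5, Proposal 1 7, Proposal 4 0 → Proposal 1.
Borda totals: Proposal 6 18, Proposal 3 30, Proposal 1 21, Proposal 4 21 → Proposal 3.
The two rules disagree: plurality picks Proposal 1, Borda picks Proposal 3.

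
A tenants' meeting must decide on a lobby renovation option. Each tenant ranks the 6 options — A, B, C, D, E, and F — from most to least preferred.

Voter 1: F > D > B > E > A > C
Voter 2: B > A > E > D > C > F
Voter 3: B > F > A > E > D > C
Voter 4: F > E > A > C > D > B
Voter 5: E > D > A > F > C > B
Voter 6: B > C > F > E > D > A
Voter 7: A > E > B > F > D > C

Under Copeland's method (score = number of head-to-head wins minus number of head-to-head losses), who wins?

Pairwise results:
  A vs B: B wins 4–3.
  A vs C: A wins 6–1.
  A vs D: A wins 4–3.
  A vs E: E wins 4–3.
  A vs F: F wins 4–3.
  B vs C: B wins 5–2.
  B vs D: B wins 4–3.
  B vs E: B wins 4–3.
  B vs F: B wins 4–3.
  C vs D: D wins 5–2.
  C vs E: E wins 6–1.
  C vs F: F wins 5–2.
  D vs E: E wins 6–1.
  D vs F: F wins 5–2.
  E vs F: F wins 4–3.
Copeland scores (wins − losses):
  A: 2 − 3 = -1
  B: 5 − 0 = 5
  C: 0 − 5 = -5
  D: 1 − 4 = -3
  E: 3 − 2 = 1
  F: 4 − 1 = 3
B has the best Copeland score.

B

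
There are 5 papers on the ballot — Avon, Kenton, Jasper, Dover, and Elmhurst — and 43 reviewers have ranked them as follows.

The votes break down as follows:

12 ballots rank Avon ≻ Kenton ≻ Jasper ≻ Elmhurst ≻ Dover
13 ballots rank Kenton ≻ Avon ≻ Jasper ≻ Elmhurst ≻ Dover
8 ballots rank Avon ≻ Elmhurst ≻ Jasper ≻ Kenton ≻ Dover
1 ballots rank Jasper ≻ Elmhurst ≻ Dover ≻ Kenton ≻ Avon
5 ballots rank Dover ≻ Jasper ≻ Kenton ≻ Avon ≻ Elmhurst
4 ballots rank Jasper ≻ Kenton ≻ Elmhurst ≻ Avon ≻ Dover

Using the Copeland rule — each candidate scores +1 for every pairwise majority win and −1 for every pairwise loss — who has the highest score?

Kenton

Pairwise results:
  Avon vs Kenton: Kenton wins 23–20.
  Avon vs Jasper: Avon wins 33–10.
  Avon vs Dover: Avon wins 37–6.
  Avon vs Elmhurst: Avon wins 38–5.
  Kenton vs Jasper: Kenton wins 25–18.
  Kenton vs Dover: Kenton wins 37–6.
  Kenton vs Elmhurst: Kenton wins 34–9.
  Jasper vs Dover: Jasper wins 38–5.
  Jasper vs Elmhurst: Jasper wins 35–8.
  Dover vs Elmhurst: Elmhurst wins 38–5.
Copeland scores (wins − losses):
  Avon: 3 − 1 = 2
  Kenton: 4 − 0 = 4
  Jasper: 2 − 2 = 0
  Dover: 0 − 4 = -4
  Elmhurst: 1 − 3 = -2
Kenton has the best Copeland score.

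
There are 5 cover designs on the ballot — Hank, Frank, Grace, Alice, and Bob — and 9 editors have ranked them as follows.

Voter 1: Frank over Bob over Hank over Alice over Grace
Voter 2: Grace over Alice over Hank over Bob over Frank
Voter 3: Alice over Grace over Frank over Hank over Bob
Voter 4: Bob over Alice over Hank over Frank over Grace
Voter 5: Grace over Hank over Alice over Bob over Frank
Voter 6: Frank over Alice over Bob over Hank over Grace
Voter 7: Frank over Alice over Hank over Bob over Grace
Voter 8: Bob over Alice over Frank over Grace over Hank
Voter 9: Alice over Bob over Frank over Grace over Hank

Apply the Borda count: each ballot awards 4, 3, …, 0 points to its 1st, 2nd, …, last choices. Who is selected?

Borda scores:
  Hank: 2 + 2 + 1 + 2 + 3 + 1 + 2 + 0 + 0 = 13
  Frank: 4 + 0 + 2 + 1 + 0 + 4 + 4 + 2 + 2 = 19
  Grace: 0 + 4 + 3 + 0 + 4 + 0 + 0 + 1 + 1 = 13
  Alice: 1 + 3 + 4 + 3 + 2 + 3 + 3 + 3 + 4 = 26
  Bob: 3 + 1 + 0 + 4 + 1 + 2 + 1 + 4 + 3 = 19
Alice has the highest total.

Alice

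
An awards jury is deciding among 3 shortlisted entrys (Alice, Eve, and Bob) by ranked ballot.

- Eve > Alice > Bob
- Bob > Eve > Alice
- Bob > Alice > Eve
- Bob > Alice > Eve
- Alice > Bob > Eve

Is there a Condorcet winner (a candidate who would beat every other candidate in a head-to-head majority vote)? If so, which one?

Bob

Head-to-head results (5 voters total):
Alice vs Eve: Alice wins 3–2.
Alice vs Bob: Bob wins 3–2.
Eve vs Bob: Bob wins 4–1.
Bob beats each rival — Alice (3–2), Eve (4–1) — so Bob is the Condorcet winner.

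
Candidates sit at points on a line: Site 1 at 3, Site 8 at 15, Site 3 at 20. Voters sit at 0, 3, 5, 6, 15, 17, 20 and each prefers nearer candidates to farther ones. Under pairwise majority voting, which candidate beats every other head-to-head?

With single-peaked preferences on a line, the Condorcet winner is the candidate closest to the median voter.
The median voter (position 6) is closest to Site 1 at 3.
Check: Site 1 vs Site 8 — voters closer to Site 1: 4 of 7.

Site 1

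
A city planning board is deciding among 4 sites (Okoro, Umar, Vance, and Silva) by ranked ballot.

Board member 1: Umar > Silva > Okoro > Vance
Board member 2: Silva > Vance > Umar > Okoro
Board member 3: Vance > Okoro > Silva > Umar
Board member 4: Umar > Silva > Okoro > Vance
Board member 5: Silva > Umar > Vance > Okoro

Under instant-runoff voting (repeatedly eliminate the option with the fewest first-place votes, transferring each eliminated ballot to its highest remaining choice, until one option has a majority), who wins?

Round 1: Umar 2, Silva 2, Vance 1, Okoro 0. Okoro has the fewest and is eliminated.
Round 2: Umar 2, Silva 2, Vance 1. Vance has the fewest and is eliminated.
Round 3: Silva 3, Umar 2. Silva has a majority.

Silva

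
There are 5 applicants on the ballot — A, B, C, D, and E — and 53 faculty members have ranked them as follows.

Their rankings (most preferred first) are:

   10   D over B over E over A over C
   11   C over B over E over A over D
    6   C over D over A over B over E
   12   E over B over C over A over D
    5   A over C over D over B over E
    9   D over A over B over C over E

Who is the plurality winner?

First-place vote totals:
  A: 5
  B: 0
  C: 17
  D: 19
  E: 12
D has the most first-place votes.

D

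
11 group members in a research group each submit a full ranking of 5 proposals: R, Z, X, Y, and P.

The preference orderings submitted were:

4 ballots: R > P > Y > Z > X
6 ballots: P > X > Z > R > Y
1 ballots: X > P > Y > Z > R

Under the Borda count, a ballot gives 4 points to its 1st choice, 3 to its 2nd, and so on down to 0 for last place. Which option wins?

P

Borda scores:
  R: 4·4 + 6·1 + 0 = 22
  Z: 4·1 + 6·2 + 1 = 17
  X: 4·0 + 6·3 + 4 = 22
  Y: 4·2 + 6·0 + 2 = 10
  P: 4·3 + 6·4 + 3 = 39
P has the highest total.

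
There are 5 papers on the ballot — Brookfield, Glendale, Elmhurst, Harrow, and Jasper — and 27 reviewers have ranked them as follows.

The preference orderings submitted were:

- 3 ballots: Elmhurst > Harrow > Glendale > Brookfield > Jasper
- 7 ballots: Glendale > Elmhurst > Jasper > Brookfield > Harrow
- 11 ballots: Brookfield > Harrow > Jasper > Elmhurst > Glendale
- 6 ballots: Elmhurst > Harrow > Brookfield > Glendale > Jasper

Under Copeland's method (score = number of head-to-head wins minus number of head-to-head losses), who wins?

Pairwise results:
  Brookfield vs Glendale: Brookfield wins 17–10.
  Brookfield vs Elmhurst: Elmhurst wins 16–11.
  Brookfield vs Harrow: Brookfield wins 18–9.
  Brookfield vs Jasper: Brookfield wins 20–7.
  Glendale vs Elmhurst: Elmhurst wins 20–7.
  Glendale vs Harrow: Harrow wins 20–7.
  Glendale vs Jasper: Glendale wins 16–11.
  Elmhurst vs Harrow: Elmhurst wins 16–11.
  Elmhurst vs Jasper: Elmhurst wins 16–11.
  Harrow vs Jasper: Harrow wins 20–7.
Copeland scores (wins − losses):
  Brookfield: 3 − 1 = 2
  Glendale: 1 − 3 = -2
  Elmhurst: 4 − 0 = 4
  Harrow: 2 − 2 = 0
  Jasper: 0 − 4 = -4
Elmhurst has the best Copeland score.

Elmhurst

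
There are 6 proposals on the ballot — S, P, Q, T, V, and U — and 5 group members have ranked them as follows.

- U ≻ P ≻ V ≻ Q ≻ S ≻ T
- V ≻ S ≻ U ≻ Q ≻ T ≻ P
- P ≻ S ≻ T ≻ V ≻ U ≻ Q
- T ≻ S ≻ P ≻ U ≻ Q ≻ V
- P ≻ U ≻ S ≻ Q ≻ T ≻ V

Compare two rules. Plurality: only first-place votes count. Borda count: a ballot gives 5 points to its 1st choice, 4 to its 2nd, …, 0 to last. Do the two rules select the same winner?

Yes

Plurality first-place counts: S 0, P 2, Q 0, T 1, V 1, U 1 → P.
Borda totals: S 16, P 17, Q 7, T 10, V 10, U 15 → P.
The two rules agree on P.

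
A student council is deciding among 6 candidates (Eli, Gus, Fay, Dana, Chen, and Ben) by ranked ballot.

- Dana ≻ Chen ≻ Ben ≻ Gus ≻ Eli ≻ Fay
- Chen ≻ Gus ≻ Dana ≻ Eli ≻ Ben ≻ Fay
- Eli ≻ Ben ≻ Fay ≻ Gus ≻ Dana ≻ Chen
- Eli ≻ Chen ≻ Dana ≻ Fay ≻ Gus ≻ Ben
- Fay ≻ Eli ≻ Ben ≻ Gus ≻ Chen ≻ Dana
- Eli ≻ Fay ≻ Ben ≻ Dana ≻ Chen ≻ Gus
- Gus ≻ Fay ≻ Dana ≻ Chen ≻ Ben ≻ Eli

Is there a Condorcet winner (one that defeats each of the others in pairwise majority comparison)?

Yes

Head-to-head results (7 voters total):
Eli vs Gus: Eli wins 4–3.
Eli vs Fay: Eli wins 5–2.
Eli vs Dana: Eli wins 4–3.
Eli vs Chen: Eli wins 4–3.
Eli vs Ben: Eli wins 5–2.
Gus vs Fay: Fay wins 4–3.
Gus vs Dana: Gus wins 4–3.
Gus vs Chen: Chen wins 4–3.
Gus vs Ben: Ben wins 4–3.
Fay vs Dana: Fay wins 4–3.
Fay vs Chen: Fay wins 4–3.
Fay vs Ben: Fay wins 4–3.
Dana vs Chen: Dana wins 4–3.
Dana vs Ben: Dana wins 4–3.
Chen vs Ben: Chen wins 4–3.
Eli beats each rival — Gus (4–3), Fay (5–2), Dana (4–3), Chen (4–3), Ben (5–2) — so Eli is the Condorcet winner.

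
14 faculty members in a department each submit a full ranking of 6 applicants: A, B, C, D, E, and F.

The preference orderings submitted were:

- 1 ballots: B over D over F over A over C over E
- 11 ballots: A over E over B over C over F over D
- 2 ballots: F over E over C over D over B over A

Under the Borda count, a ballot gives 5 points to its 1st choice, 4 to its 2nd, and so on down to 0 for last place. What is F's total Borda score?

24

Borda scores:
  A: 2 + 11·5 + 2·0 = 57
  B: 5 + 11·3 + 2·1 = 40
  C: 1 + 11·2 + 2·3 = 29
  D: 4 + 11·0 + 2·2 = 8
  E: 0 + 11·4 + 2·4 = 52
  F: 3 + 11·1 + 2·5 = 24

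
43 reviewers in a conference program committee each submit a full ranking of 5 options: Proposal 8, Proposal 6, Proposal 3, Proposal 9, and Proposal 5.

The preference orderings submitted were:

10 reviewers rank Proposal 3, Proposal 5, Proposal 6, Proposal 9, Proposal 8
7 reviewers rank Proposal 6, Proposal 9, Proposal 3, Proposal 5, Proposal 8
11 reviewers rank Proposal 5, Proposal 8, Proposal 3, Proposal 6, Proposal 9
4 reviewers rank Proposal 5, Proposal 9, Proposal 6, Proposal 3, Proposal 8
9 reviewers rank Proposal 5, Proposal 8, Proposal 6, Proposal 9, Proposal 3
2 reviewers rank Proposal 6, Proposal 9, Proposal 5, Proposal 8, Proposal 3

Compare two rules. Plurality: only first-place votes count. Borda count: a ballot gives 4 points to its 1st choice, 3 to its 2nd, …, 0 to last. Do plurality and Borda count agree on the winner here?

Plurality first-place counts: Proposal 8 0, Proposal 6 9, Proposal 3 10, Proposal 9 0, Proposal 5 24 → Proposal 5.
Borda totals: Proposal 8 62, Proposal 6 93, Proposal 3 80, Proposal 9 58, Proposal 5 137 → Proposal 5.
The two rules agree on Proposal 5.

Yes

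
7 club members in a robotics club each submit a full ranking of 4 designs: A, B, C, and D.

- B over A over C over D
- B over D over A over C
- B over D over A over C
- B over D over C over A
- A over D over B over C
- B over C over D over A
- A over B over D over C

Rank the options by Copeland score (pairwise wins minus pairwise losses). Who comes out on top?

B

Pairwise results:
  A vs B: B wins 5–2.
  A vs C: A wins 5–2.
  A vs D: D wins 4–3.
  B vs C: B wins 7–0.
  B vs D: B wins 6–1.
  C vs D: D wins 5–2.
Copeland scores (wins − losses):
  A: 1 − 2 = -1
  B: 3 − 0 = 3
  C: 0 − 3 = -3
  D: 2 − 1 = 1
B has the best Copeland score.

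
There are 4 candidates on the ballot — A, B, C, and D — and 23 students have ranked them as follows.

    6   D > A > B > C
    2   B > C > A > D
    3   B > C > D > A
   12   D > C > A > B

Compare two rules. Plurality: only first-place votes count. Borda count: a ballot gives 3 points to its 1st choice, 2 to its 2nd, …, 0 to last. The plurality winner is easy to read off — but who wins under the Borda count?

Plurality first-place counts: A 0, B 5, C 0, D 18 → D.
Borda totals: A 26, B 21, C 34, D 57 → D.

D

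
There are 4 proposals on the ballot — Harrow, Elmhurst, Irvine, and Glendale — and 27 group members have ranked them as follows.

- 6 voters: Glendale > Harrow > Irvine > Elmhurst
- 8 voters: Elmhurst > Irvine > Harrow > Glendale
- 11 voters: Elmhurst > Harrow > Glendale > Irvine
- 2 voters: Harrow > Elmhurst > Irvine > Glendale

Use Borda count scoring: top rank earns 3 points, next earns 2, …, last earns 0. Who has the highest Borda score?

Borda scores:
  Harrow: 6·2 + 8·1 + 11·2 + 2·3 = 48
  Elmhurst: 6·0 + 8·3 + 11·3 + 2·2 = 61
  Irvine: 6·1 + 8·2 + 11·0 + 2·1 = 24
  Glendale: 6·3 + 8·0 + 11·1 + 2·0 = 29
Elmhurst has the highest total.

Elmhurst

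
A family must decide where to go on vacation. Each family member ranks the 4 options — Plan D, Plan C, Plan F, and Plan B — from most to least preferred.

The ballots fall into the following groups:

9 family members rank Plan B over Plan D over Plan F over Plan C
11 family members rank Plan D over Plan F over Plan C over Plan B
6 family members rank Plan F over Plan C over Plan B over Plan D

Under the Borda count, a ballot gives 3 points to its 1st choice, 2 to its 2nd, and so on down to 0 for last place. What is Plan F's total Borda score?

49

Borda scores:
  Plan D: 9·2 + 11·3 + 6·0 = 51
  Plan C: 9·0 + 11·1 + 6·2 = 23
  Plan F: 9·1 + 11·2 + 6·3 = 49
  Plan B: 9·3 + 11·0 + 6·1 = 33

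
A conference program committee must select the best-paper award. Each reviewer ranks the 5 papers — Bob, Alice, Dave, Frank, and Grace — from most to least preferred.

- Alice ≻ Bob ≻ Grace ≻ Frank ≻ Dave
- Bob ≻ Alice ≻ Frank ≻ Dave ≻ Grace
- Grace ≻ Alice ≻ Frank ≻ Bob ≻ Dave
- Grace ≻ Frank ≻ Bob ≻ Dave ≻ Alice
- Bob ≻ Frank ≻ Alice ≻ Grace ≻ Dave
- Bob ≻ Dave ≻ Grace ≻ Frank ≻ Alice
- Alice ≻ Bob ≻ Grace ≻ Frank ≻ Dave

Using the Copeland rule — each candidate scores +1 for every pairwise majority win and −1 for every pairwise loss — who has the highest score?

Pairwise results:
  Bob vs Alice: Bob wins 4–3.
  Bob vs Dave: Bob wins 7–0.
  Bob vs Frank: Bob wins 5–2.
  Bob vs Grace: Bob wins 5–2.
  Alice vs Dave: Alice wins 5–2.
  Alice vs Frank: Alice wins 4–3.
  Alice vs Grace: Alice wins 4–3.
  Dave vs Frank: Frank wins 6–1.
  Dave vs Grace: Grace wins 5–2.
  Frank vs Grace: Grace wins 5–2.
Copeland scores (wins − losses):
  Bob: 4 − 0 = 4
  Alice: 3 − 1 = 2
  Dave: 0 − 4 = -4
  Frank: 1 − 3 = -2
  Grace: 2 − 2 = 0
Bob has the best Copeland score.

Bob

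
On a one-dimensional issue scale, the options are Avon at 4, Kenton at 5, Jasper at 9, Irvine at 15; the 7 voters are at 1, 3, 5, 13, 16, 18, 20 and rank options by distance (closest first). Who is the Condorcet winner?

With single-peaked preferences on a line, the Condorcet winner is the candidate closest to the median voter.
The median voter (position 13) is closest to Irvine at 15.
Check: Irvine vs Kenton — voters closer to Irvine: 4 of 7.

Irvine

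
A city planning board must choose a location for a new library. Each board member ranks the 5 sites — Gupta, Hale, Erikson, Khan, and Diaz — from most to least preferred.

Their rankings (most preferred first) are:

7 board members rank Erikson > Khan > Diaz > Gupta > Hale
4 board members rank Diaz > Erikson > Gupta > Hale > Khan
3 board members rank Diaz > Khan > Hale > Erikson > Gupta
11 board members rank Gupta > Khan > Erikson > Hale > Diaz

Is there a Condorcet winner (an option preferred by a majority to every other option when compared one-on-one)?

No

Head-to-head results (25 voters total):
Gupta vs Hale: Gupta wins 22–3.
Gupta vs Erikson: Erikson wins 14–11.
Gupta vs Khan: Gupta wins 15–10.
Gupta vs Diaz: Diaz wins 14–11.
Hale vs Erikson: Erikson wins 22–3.
Hale vs Khan: Khan wins 21–4.
Hale vs Diaz: Diaz wins 14–11.
Erikson vs Khan: Khan wins 14–11.
Erikson vs Diaz: Erikson wins 18–7.
Khan vs Diaz: Khan wins 18–7.
No candidate beats all others: Gupta beats Khan beats Erikson beats Gupta, a majority cycle.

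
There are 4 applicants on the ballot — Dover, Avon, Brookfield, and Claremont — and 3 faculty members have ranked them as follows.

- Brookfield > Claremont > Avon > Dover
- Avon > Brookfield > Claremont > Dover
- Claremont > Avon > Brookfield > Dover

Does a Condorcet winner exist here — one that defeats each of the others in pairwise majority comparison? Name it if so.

No Condorcet winner

Head-to-head results (3 voters total):
Dover vs Avon: Avon wins 3–0.
Dover vs Brookfield: Brookfield wins 3–0.
Dover vs Claremont: Claremont wins 3–0.
Avon vs Brookfield: Avon wins 2–1.
Avon vs Claremont: Claremont wins 2–1.
Brookfield vs Claremont: Brookfield wins 2–1.
No candidate beats all others: Avon beats Brookfield beats Claremont beats Avon, a majority cycle.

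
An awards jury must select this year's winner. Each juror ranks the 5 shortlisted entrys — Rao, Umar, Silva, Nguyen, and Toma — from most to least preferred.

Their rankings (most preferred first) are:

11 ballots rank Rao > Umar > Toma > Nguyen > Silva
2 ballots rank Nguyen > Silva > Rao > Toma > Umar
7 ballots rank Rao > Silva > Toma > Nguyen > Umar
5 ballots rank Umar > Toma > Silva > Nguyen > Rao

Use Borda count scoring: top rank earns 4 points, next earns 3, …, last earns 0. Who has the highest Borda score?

Borda scores:
  Rao: 11·4 + 2·2 + 7·4 + 5·0 = 76
  Umar: 11·3 + 2·0 + 7·0 + 5·4 = 53
  Silva: 11·0 + 2·3 + 7·3 + 5·2 = 37
  Nguyen: 11·1 + 2·4 + 7·1 + 5·1 = 31
  Toma: 11·2 + 2·1 + 7·2 + 5·3 = 53
Rao has the highest total.

Rao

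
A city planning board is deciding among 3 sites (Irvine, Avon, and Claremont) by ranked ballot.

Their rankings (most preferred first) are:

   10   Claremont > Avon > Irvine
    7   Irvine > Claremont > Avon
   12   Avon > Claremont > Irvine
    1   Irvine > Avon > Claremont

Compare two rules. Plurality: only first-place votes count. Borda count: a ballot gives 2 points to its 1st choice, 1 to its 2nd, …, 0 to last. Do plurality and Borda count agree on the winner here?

Plurality first-place counts: Irvine 8, Avon 12, Claremont 10 → Avon.
Borda totals: Irvine 16, Avon 35, Claremont 39 → Claremont.
The two rules disagree: plurality picks Avon, Borda picks Claremont.

No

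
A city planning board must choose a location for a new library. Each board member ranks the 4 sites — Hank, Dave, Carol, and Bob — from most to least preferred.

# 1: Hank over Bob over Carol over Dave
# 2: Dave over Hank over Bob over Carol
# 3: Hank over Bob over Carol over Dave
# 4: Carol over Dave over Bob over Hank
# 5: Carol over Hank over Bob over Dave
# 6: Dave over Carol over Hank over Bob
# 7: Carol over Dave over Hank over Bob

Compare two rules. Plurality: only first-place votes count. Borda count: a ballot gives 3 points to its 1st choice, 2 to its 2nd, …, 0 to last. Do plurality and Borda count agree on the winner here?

Yes

Plurality first-place counts: Hank 2, Dave 2, Carol 3, Bob 0 → Carol.
Borda totals: Hank 12, Dave 10, Carol 13, Bob 7 → Carol.
The two rules agree on Carol.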